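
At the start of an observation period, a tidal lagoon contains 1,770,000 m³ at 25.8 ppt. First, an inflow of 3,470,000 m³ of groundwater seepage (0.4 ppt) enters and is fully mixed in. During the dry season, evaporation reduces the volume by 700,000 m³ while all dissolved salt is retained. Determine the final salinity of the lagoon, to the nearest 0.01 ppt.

10.36 ppt

After mixing: salt = 1,770,000×25.8 + 3,470,000×0.4 = 47,054,000; volume = 5,240,000 m³
After evaporation: salt unchanged = 47,054,000; volume = 5,240,000 − 700,000 = 4,540,000 m³
S = 47,054,000 / 4,540,000 = 10.3643 ppt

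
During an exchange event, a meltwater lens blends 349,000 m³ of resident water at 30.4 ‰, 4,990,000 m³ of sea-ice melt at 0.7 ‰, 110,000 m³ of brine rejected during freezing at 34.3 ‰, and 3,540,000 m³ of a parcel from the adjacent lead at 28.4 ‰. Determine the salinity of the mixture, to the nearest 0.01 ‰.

13.17 ‰

Mass of salt is conserved:
salt = 349,000×30.4 + 4,990,000×0.7 + 110,000×34.3 + 3,540,000×28.4 = 10,609,600 + 3,493,000 + 3,773,000 + 100,536,000 = 118,411,600
volume = 349,000 + 4,990,000 + 110,000 + 3,540,000 = 8,989,000 m³
S = 118,411,600 / 8,989,000 = 13.1729 ‰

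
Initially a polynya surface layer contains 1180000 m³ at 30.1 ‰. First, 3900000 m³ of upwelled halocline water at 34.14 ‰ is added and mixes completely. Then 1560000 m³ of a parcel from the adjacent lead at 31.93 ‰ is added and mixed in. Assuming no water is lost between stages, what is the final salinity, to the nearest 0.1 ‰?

Conserving salt mass:
Initial salt = 1,180,000×30.1 = 35,518,000
After stage 1: salt = 35,518,000 + 3,900,000×34.14 = 168,664,000; volume = 5,080,000 m³; S = 33.202 ‰
After stage 2: salt = 168,664,000 + 1,560,000×31.93 = 218,474,800; volume = 6,640,000 m³
S = 218,474,800 / 6,640,000 = 32.9028 ‰

32.9 ‰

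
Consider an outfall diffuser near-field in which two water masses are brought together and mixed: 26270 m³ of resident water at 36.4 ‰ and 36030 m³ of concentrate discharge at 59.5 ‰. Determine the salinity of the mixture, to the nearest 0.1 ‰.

49.8 ‰

By conservation of dissolved salt,
salt = 26,270×36.4 + 36,030×59.5 = 956,228 + 2,143,785 = 3,100,013
volume = 26,270 + 36,030 = 62,300 m³
S = 3,100,013 / 62,300 = 49.759 ‰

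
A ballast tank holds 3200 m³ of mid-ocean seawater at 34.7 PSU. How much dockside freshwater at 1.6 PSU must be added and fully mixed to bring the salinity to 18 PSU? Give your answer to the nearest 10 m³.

3260 m³

Salt balance: 3,200×34.7 + V×1.6 = (3,200+V)×18
111,040 + 1.6V = 57,600 + 18V
53,440 = 16.4V
V = 3,258.54 m³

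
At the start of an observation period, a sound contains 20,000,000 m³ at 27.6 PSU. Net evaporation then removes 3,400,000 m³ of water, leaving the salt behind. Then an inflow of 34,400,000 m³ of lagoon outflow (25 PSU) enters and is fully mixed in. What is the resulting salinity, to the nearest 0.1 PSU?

After evaporation: salt = 20,000,000×27.6 = 552,000,000; volume = 20,000,000 − 3,400,000 = 16,600,000 m³
After mixing: salt = 552,000,000 + 34,400,000×25 = 1,412,000,000; volume = 16,600,000 + 34,400,000 = 51,000,000 m³
S = 1,412,000,000 / 51,000,000 = 27.6863 PSU

27.7 PSU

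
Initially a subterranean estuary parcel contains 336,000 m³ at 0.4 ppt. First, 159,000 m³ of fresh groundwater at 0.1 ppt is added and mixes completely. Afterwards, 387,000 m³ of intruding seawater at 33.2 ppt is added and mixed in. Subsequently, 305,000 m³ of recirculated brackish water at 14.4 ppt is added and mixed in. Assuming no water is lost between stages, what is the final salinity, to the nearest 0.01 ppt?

14.65 ppt

Salt balance:
Initial salt = 336,000×0.4 = 134,400
After stage 1: salt = 134,400 + 159,000×0.1 = 150,300; volume = 495,000 m³; S = 0.304 ppt
After stage 2: salt = 150,300 + 387,000×33.2 = 12,998,700; volume = 882,000 m³; S = 14.738 ppt
After stage 3: salt = 12,998,700 + 305,000×14.4 = 17,390,700; volume = 1,187,000 m³
S = 17,390,700 / 1,187,000 = 14.651 ppt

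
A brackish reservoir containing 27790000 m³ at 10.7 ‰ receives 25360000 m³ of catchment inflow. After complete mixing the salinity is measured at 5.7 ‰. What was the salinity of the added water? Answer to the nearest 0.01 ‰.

Salt balance: 27,790,000×10.7 + 25,360,000×S = 53,150,000×5.7
297,353,000 + 25,360,000·S = 302,955,000
S = (302,955,000 − 297,353,000) / 25,360,000 = 0.2209 ‰

0.22 ‰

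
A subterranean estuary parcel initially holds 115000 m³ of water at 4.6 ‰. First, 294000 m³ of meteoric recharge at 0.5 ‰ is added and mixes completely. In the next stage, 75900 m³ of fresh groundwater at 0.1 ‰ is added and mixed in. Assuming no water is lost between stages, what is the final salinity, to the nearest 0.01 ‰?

1.41 ‰

Mass of salt is conserved:
Initial salt = 115,000×4.6 = 529,000
After stage 1: salt = 529,000 + 294,000×0.5 = 676,000; volume = 409,000 m³; S = 1.653 ‰
After stage 2: salt = 676,000 + 75,900×0.1 = 683,590; volume = 484,900 m³
S = 683,590 / 484,900 = 1.4098 ‰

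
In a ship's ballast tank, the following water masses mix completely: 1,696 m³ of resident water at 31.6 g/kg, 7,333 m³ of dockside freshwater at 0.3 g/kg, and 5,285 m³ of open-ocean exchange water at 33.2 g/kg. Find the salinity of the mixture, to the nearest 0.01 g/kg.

Conserving salt mass:
salt = 1,696×31.6 + 7,333×0.3 + 5,285×33.2 = 53,593.6 + 2,199.9 + 175,462 = 231,255.5
volume = 1,696 + 7,333 + 5,285 = 14,314 m³
S = 231,255.5 / 14,314 = 16.1559 g/kg

16.16 g/kg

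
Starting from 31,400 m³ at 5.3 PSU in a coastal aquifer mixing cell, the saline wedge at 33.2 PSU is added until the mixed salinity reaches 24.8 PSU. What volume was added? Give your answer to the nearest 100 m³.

72900 m³

Salt balance: 31,400×5.3 + V×33.2 = (31,400+V)×24.8
166,420 + 33.2V = 778,720 + 24.8V
612,300 = 8.4V
V = 72,892.86 m³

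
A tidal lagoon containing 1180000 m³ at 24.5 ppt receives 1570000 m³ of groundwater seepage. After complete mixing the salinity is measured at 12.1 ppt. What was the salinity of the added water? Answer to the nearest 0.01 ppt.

Salt balance: 1,180,000×24.5 + 1,570,000×S = 2,750,000×12.1
28,910,000 + 1,570,000·S = 33,275,000
S = (33,275,000 − 28,910,000) / 1,570,000 = 2.7803 ppt

2.78 ppt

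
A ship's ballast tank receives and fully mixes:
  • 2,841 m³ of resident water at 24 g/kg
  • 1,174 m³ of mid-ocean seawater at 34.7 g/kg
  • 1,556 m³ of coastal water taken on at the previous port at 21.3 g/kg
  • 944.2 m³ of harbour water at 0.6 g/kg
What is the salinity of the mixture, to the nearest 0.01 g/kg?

21.89 g/kg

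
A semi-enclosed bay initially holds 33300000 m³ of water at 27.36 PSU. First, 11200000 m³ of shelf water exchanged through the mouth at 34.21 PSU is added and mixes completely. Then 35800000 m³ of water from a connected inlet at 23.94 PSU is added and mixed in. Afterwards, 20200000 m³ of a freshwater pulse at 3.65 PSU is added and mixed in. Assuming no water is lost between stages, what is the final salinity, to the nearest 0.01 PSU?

22.14 PSU

Weighted by volume,
Initial salt = 33,300,000×27.36 = 911,088,000
After stage 1: salt = 911,088,000 + 11,200,000×34.21 = 1,294,240,000; volume = 44,500,000 m³; S = 29.084 PSU
After stage 2: salt = 1,294,240,000 + 35,800,000×23.94 = 2,151,292,000; volume = 80,300,000 m³; S = 26.791 PSU
After stage 3: salt = 2,151,292,000 + 20,200,000×3.65 = 2,225,022,000; volume = 100,500,000 m³
S = 2,225,022,000 / 100,500,000 = 22.1395 PSU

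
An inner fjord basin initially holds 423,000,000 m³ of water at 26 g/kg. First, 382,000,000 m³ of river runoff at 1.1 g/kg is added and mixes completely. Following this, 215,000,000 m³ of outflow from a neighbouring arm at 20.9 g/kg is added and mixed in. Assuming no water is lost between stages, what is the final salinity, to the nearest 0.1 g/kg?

15.6 g/kg

Weighted by volume,
Initial salt = 423,000,000×26 = 10,998,000,000
After stage 1: salt = 10,998,000,000 + 382,000,000×1.1 = 11,418,200,000; volume = 805,000,000 m³; S = 14.184 g/kg
After stage 2: salt = 11,418,200,000 + 215,000,000×20.9 = 15,911,700,000; volume = 1,020,000,000 m³
S = 15,911,700,000 / 1,020,000,000 = 15.5997 g/kg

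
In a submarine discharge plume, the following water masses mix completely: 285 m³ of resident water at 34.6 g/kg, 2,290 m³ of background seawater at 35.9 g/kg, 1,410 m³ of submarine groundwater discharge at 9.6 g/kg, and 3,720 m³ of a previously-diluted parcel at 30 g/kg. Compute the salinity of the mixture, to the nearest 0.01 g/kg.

28.19 g/kg

Total salt / total volume:
salt = 285×34.6 + 2,290×35.9 + 1,410×9.6 + 3,720×30 = 9,861 + 82,211 + 13,536 + 111,600 = 217,208
volume = 285 + 2,290 + 1,410 + 3,720 = 7,705 m³
S = 217,208 / 7,705 = 28.1905 g/kg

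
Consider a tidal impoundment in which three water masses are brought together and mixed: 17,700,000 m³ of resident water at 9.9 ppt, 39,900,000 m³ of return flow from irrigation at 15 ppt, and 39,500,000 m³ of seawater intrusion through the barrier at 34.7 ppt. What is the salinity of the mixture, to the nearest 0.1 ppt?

Conserving salt mass:
salt = 17,700,000×9.9 + 39,900,000×15 + 39,500,000×34.7 = 175,230,000 + 598,500,000 + 1,370,650,000 = 2,144,380,000
volume = 17,700,000 + 39,900,000 + 39,500,000 = 97,100,000 m³
S = 2,144,380,000 / 97,100,000 = 22.084 ppt

22.1 ppt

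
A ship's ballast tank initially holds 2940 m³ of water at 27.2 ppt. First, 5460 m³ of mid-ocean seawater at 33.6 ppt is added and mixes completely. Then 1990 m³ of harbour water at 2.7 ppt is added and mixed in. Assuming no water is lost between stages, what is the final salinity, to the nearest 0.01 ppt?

25.87 ppt

Salt balance:
Initial salt = 2,940×27.2 = 79,968
After stage 1: salt = 79,968 + 5,460×33.6 = 263,424; volume = 8,400 m³; S = 31.36 ppt
After stage 2: salt = 263,424 + 1,990×2.7 = 268,797; volume = 10,390 m³
S = 268,797 / 10,390 = 25.8707 ppt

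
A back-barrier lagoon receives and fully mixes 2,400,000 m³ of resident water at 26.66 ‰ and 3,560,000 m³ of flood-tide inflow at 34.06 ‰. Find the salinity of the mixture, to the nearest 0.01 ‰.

31.08 ‰

Weighted by volume,
salt = 2,400,000×26.66 + 3,560,000×34.06 = 63,984,000 + 121,253,600 = 185,237,600
volume = 2,400,000 + 3,560,000 = 5,960,000 m³
S = 185,237,600 / 5,960,000 = 31.0801 ‰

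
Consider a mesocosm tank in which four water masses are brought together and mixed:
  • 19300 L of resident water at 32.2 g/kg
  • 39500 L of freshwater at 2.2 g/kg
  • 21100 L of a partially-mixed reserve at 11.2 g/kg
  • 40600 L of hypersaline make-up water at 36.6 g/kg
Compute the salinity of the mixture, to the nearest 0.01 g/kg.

20.17 g/kg

By conservation of dissolved salt,
salt = 19,300×32.2 + 39,500×2.2 + 21,100×11.2 + 40,600×36.6 = 621,460 + 86,900 + 236,320 + 1,485,960 = 2,430,640
volume = 19,300 + 39,500 + 21,100 + 40,600 = 120,500 L
S = 2,430,640 / 120,500 = 20.1713 g/kg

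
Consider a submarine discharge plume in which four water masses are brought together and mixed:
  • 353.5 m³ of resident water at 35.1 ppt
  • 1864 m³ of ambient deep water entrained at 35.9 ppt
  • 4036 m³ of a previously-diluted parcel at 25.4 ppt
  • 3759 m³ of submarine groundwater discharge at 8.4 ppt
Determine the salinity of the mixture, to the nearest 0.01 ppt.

21.31 ppt

Mass of salt is conserved:
salt = 353.5×35.1 + 1,864×35.9 + 4,036×25.4 + 3,759×8.4 = 12,407.85 + 66,917.6 + 102,514.4 + 31,575.6 = 213,415.45
volume = 353.5 + 1,864 + 4,036 + 3,759 = 10,012.5 m³
S = 213,415.45 / 10,012.5 = 21.3149 ppt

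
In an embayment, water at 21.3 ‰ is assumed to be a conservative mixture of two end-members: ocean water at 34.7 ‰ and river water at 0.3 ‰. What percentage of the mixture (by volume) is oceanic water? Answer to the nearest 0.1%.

Let g be the oceanic fraction. Salt balance per unit volume:
g×34.7 + (1−g)×0.3 = 21.3
g = (21.3 − 0.3) / (34.7 − 0.3) = 21/34.4 = 0.6105

61.0%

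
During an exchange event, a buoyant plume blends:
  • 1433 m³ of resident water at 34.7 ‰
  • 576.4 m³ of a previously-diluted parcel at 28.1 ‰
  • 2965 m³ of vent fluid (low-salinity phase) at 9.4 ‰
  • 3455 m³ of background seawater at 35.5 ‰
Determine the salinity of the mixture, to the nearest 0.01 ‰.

25.68 ‰

Conserving salt mass:
salt = 1,433×34.7 + 576.4×28.1 + 2,965×9.4 + 3,455×35.5 = 49,725.1 + 16,196.84 + 27,871 + 122,652.5 = 216,445.44
volume = 1,433 + 576.4 + 2,965 + 3,455 = 8,429.4 m³
S = 216,445.44 / 8,429.4 = 25.6774 ‰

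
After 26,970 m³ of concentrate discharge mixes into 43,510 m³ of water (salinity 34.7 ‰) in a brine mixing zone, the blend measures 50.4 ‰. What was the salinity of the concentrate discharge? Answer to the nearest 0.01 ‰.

75.73 ‰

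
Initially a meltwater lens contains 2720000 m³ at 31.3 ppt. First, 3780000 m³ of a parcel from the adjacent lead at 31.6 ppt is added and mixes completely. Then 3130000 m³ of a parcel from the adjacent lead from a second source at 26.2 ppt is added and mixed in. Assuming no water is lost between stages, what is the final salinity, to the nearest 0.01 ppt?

By conservation of dissolved salt,
Initial salt = 2,720,000×31.3 = 85,136,000
After stage 1: salt = 85,136,000 + 3,780,000×31.6 = 204,584,000; volume = 6,500,000 m³; S = 31.474 ppt
After stage 2: salt = 204,584,000 + 3,130,000×26.2 = 286,590,000; volume = 9,630,000 m³
S = 286,590,000 / 9,630,000 = 29.7601 ppt

29.76 ppt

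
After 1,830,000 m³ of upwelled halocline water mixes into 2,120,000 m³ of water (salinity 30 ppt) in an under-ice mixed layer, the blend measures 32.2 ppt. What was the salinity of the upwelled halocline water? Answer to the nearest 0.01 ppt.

34.75 ppt

Salt balance: 2,120,000×30 + 1,830,000×S = 3,950,000×32.2
63,600,000 + 1,830,000·S = 127,190,000
S = (127,190,000 − 63,600,000) / 1,830,000 = 34.7486 ppt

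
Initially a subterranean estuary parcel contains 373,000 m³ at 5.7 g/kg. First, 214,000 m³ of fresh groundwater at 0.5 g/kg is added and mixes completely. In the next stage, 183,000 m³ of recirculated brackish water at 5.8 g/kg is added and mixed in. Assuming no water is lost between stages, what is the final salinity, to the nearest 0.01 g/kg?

Total salt / total volume:
Initial salt = 373,000×5.7 = 2,126,100
After stage 1: salt = 2,126,100 + 214,000×0.5 = 2,233,100; volume = 587,000 m³; S = 3.804 g/kg
After stage 2: salt = 2,233,100 + 183,000×5.8 = 3,294,500; volume = 770,000 m³
S = 3,294,500 / 770,000 = 4.2786 g/kg

4.28 g/kg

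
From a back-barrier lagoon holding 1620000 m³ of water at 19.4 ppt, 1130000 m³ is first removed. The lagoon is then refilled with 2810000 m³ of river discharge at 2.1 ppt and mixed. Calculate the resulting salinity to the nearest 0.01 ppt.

Remaining after removal: 490,000 m³ at 19.4 ppt (salt = 9,506,000)
After addition: salt = 9,506,000 + 2,810,000×2.1 = 15,407,000; volume = 3,300,000 m³
S = 15,407,000 / 3,300,000 = 4.6688 ppt

4.67 ppt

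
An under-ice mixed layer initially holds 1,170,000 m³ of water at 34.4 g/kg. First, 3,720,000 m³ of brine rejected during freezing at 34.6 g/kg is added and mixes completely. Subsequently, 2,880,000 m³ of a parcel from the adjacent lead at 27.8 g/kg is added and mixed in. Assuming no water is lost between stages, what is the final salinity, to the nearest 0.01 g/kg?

32.05 g/kg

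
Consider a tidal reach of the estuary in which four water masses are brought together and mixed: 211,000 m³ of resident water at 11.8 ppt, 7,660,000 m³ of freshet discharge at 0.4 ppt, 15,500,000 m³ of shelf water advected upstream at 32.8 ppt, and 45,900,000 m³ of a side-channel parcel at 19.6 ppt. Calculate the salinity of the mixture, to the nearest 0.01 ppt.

Weighted by volume,
salt = 211,000×11.8 + 7,660,000×0.4 + 15,500,000×32.8 + 45,900,000×19.6 = 2,489,800 + 3,064,000 + 508,400,000 + 899,640,000 = 1,413,593,800
volume = 211,000 + 7,660,000 + 15,500,000 + 45,900,000 = 69,271,000 m³
S = 1,413,593,800 / 69,271,000 = 20.4067 ppt

20.41 ppt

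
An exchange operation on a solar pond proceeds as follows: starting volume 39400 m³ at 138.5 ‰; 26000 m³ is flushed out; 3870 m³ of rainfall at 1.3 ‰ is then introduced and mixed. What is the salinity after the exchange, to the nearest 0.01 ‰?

Remaining after removal: 13,400 m³ at 138.5 ‰ (salt = 1,855,900)
After addition: salt = 1,855,900 + 3,870×1.3 = 1,860,931; volume = 17,270 m³
S = 1,860,931 / 17,270 = 107.7551 ‰

107.76 ‰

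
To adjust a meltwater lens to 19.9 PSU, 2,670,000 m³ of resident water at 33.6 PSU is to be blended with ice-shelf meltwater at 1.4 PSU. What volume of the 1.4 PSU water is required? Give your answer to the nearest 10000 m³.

1980000 m³

Salt balance: 2,670,000×33.6 + V×1.4 = (2,670,000+V)×19.9
89,712,000 + 1.4V = 53,133,000 + 19.9V
36,579,000 = 18.5V
V = 1,977,243.24 m³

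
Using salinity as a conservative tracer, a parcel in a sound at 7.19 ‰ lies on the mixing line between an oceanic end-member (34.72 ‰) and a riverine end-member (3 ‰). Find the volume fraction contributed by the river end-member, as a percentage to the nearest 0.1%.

86.8%

Let f be the freshwater fraction. Salt balance per unit volume:
f×3 + (1−f)×34.72 = 7.19
f = (34.72 − 7.19) / (34.72 − 3) = 27.53/31.72 = 0.8679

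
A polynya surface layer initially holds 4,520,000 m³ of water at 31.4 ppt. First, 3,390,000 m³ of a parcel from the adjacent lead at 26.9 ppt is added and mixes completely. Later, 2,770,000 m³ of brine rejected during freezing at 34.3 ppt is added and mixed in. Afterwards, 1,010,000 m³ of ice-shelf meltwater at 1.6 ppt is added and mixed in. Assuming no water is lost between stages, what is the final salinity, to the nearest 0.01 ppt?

Total salt / total volume:
Initial salt = 4,520,000×31.4 = 141,928,000
After stage 1: salt = 141,928,000 + 3,390,000×26.9 = 233,119,000; volume = 7,910,000 m³; S = 29.471 ppt
After stage 2: salt = 233,119,000 + 2,770,000×34.3 = 328,130,000; volume = 10,680,000 m³; S = 30.724 ppt
After stage 3: salt = 328,130,000 + 1,010,000×1.6 = 329,746,000; volume = 11,690,000 m³
S = 329,746,000 / 11,690,000 = 28.2075 ppt

28.21 ppt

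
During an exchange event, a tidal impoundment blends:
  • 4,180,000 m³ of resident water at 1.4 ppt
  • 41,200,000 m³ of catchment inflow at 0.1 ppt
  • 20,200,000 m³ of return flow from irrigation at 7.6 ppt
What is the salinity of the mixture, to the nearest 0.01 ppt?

Total salt / total volume:
salt = 4,180,000×1.4 + 41,200,000×0.1 + 20,200,000×7.6 = 5,852,000 + 4,120,000 + 153,520,000 = 163,492,000
volume = 4,180,000 + 41,200,000 + 20,200,000 = 65,580,000 m³
S = 163,492,000 / 65,580,000 = 2.493 ppt

2.49 ppt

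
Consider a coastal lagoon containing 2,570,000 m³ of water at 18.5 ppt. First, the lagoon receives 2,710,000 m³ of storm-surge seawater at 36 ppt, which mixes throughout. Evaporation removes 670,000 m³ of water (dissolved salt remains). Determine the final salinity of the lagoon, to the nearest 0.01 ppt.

31.48 ppt

After mixing: salt = 2,570,000×18.5 + 2,710,000×36 = 145,105,000; volume = 5,280,000 m³
After evaporation: salt unchanged = 145,105,000; volume = 5,280,000 − 670,000 = 4,610,000 m³
S = 145,105,000 / 4,610,000 = 31.4761 ppt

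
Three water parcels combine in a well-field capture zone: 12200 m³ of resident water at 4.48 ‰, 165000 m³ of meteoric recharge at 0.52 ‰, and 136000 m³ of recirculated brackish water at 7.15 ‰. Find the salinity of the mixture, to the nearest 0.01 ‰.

Salt balance:
salt = 12,200×4.48 + 165,000×0.52 + 136,000×7.15 = 54,656 + 85,800 + 972,400 = 1,112,856
volume = 12,200 + 165,000 + 136,000 = 313,200 m³
S = 1,112,856 / 313,200 = 3.5532 ‰

3.55 ‰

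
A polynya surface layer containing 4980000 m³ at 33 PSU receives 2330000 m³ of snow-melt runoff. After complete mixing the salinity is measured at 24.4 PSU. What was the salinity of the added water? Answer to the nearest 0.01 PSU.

6.02 PSU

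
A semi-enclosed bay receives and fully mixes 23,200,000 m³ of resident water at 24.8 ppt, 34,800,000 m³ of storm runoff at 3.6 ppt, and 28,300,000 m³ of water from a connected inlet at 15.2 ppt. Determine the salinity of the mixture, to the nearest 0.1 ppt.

13.1 ppt

Mass of salt is conserved:
salt = 23,200,000×24.8 + 34,800,000×3.6 + 28,300,000×15.2 = 575,360,000 + 125,280,000 + 430,160,000 = 1,130,800,000
volume = 23,200,000 + 34,800,000 + 28,300,000 = 86,300,000 m³
S = 1,130,800,000 / 86,300,000 = 13.103 ppt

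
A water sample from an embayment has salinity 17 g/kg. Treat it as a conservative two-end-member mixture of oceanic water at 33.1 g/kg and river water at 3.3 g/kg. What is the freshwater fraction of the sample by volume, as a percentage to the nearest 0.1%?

54.0%

Let f be the freshwater fraction. Salt balance per unit volume:
f×3.3 + (1−f)×33.1 = 17
f = (33.1 − 17) / (33.1 − 3.3) = 16.1/29.8 = 0.5403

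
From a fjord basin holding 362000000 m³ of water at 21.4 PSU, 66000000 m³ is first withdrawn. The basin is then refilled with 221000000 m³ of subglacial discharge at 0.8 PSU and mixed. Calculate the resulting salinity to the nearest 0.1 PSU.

Remaining after removal: 296,000,000 m³ at 21.4 PSU (salt = 6,334,400,000)
After addition: salt = 6,334,400,000 + 221,000,000×0.8 = 6,511,200,000; volume = 517,000,000 m³
S = 6,511,200,000 / 517,000,000 = 12.5942 PSU

12.6 PSU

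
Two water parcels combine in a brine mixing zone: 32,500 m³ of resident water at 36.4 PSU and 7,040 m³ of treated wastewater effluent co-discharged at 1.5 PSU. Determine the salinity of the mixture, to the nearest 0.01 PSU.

30.19 PSU

Total salt / total volume:
salt = 32,500×36.4 + 7,040×1.5 = 1,183,000 + 10,560 = 1,193,560
volume = 32,500 + 7,040 = 39,540 m³
S = 1,193,560 / 39,540 = 30.1861 PSU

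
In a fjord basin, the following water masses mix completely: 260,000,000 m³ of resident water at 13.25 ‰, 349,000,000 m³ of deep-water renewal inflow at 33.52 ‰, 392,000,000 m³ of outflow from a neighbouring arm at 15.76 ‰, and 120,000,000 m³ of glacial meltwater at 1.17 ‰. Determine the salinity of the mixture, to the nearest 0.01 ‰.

19.15 ‰

Total salt / total volume:
salt = 260,000,000×13.25 + 349,000,000×33.52 + 392,000,000×15.76 + 120,000,000×1.17 = 3,445,000,000 + 11,698,480,000 + 6,177,920,000 + 140,400,000 = 21,461,800,000
volume = 260,000,000 + 349,000,000 + 392,000,000 + 120,000,000 = 1,121,000,000 m³
S = 21,461,800,000 / 1,121,000,000 = 19.1452 ‰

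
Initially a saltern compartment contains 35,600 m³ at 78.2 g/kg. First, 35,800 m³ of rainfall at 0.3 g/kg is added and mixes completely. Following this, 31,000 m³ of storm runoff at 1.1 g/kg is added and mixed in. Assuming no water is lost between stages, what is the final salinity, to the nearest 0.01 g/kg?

Salt balance:
Initial salt = 35,600×78.2 = 2,783,920
After stage 1: salt = 2,783,920 + 35,800×0.3 = 2,794,660; volume = 71,400 m³; S = 39.141 g/kg
After stage 2: salt = 2,794,660 + 31,000×1.1 = 2,828,760; volume = 102,400 m³
S = 2,828,760 / 102,400 = 27.6246 g/kg

27.62 g/kg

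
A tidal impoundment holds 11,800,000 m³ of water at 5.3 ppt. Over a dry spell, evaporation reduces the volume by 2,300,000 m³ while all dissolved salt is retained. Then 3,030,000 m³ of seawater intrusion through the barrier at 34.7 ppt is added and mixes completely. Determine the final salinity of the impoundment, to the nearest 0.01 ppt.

After evaporation: salt = 11,800,000×5.3 = 62,540,000; volume = 11,800,000 − 2,300,000 = 9,500,000 m³
After mixing: salt = 62,540,000 + 3,030,000×34.7 = 167,681,000; volume = 9,500,000 + 3,030,000 = 12,530,000 m³
S = 167,681,000 / 12,530,000 = 13.3824 ppt

13.38 ppt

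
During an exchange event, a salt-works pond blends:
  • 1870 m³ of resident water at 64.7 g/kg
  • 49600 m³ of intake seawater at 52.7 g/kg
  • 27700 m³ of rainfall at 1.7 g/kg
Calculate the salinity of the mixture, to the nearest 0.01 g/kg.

35.14 g/kg

Weighted by volume,
salt = 1,870×64.7 + 49,600×52.7 + 27,700×1.7 = 120,989 + 2,613,920 + 47,090 = 2,781,999
volume = 1,870 + 49,600 + 27,700 = 79,170 m³
S = 2,781,999 / 79,170 = 35.1396 g/kg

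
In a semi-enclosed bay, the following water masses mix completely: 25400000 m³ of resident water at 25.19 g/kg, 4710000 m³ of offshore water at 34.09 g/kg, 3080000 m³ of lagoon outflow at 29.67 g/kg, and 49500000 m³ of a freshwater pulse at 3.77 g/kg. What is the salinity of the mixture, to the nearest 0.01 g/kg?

13.04 g/kg

By conservation of dissolved salt,
salt = 25,400,000×25.19 + 4,710,000×34.09 + 3,080,000×29.67 + 49,500,000×3.77 = 639,826,000 + 160,563,900 + 91,383,600 + 186,615,000 = 1,078,388,500
volume = 25,400,000 + 4,710,000 + 3,080,000 + 49,500,000 = 82,690,000 m³
S = 1,078,388,500 / 82,690,000 = 13.0413 g/kg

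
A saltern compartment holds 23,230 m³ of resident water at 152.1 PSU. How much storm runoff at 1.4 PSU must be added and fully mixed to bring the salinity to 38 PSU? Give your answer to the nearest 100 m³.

Salt balance: 23,230×152.1 + V×1.4 = (23,230+V)×38
3,533,283 + 1.4V = 882,740 + 38V
2,650,543 = 36.6V
V = 72,419.21 m³

72400 m³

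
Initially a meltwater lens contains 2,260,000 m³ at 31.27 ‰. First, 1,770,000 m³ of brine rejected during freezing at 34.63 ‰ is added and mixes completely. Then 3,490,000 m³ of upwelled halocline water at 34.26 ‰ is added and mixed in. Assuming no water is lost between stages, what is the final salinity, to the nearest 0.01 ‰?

Weighted by volume,
Initial salt = 2,260,000×31.27 = 70,670,200
After stage 1: salt = 70,670,200 + 1,770,000×34.63 = 131,965,300; volume = 4,030,000 m³; S = 32.746 ‰
After stage 2: salt = 131,965,300 + 3,490,000×34.26 = 251,532,700; volume = 7,520,000 m³
S = 251,532,700 / 7,520,000 = 33.4485 ‰

33.45 ‰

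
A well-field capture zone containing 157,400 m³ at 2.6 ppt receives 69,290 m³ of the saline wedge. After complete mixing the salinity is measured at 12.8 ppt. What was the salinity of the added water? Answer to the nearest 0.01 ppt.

35.97 ppt

Salt balance: 157,400×2.6 + 69,290×S = 226,690×12.8
409,240 + 69,290·S = 2,901,632
S = (2,901,632 − 409,240) / 69,290 = 35.9704 ppt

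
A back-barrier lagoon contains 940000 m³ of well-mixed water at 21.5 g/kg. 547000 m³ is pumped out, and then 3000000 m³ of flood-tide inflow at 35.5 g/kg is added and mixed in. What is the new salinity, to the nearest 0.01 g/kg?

33.88 g/kg

Remaining after removal: 393,000 m³ at 21.5 g/kg (salt = 8,449,500)
After addition: salt = 8,449,500 + 3,000,000×35.5 = 114,949,500; volume = 3,393,000 m³
S = 114,949,500 / 3,393,000 = 33.8784 g/kg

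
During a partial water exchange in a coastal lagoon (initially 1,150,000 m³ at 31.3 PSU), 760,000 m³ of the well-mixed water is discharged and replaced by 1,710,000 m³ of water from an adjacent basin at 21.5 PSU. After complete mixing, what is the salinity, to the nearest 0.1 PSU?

23.3 PSU

Remaining after removal: 390,000 m³ at 31.3 PSU (salt = 12,207,000)
After addition: salt = 12,207,000 + 1,710,000×21.5 = 48,972,000; volume = 2,100,000 m³
S = 48,972,000 / 2,100,000 = 23.32 PSU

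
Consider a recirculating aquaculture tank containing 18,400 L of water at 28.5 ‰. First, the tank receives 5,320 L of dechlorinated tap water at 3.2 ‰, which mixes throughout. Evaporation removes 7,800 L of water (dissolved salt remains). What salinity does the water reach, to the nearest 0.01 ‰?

34.01 ‰

After mixing: salt = 18,400×28.5 + 5,320×3.2 = 541,424; volume = 23,720 L
After evaporation: salt unchanged = 541,424; volume = 23,720 − 7,800 = 15,920 L
S = 541,424 / 15,920 = 34.009 ‰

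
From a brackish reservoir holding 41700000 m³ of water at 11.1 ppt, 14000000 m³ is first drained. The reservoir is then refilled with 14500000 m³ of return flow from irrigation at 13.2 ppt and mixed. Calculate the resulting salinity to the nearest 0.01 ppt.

11.82 ppt

Remaining after removal: 27,700,000 m³ at 11.1 ppt (salt = 307,470,000)
After addition: salt = 307,470,000 + 14,500,000×13.2 = 498,870,000; volume = 42,200,000 m³
S = 498,870,000 / 42,200,000 = 11.8216 ppt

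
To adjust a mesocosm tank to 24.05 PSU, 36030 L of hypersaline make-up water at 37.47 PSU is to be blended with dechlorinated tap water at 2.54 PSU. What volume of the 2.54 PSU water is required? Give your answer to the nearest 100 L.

22500 L

Salt balance: 36,030×37.47 + V×2.54 = (36,030+V)×24.05
1,350,044.1 + 2.54V = 866,521.5 + 24.05V
483,522.6 = 21.51V
V = 22,478.97 L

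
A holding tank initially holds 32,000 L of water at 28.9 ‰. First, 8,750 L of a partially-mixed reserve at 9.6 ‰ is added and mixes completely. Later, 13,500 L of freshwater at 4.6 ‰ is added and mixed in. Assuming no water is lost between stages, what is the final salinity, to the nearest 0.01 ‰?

Salt balance:
Initial salt = 32,000×28.9 = 924,800
After stage 1: salt = 924,800 + 8,750×9.6 = 1,008,800; volume = 40,750 L; S = 24.756 ‰
After stage 2: salt = 1,008,800 + 13,500×4.6 = 1,070,900; volume = 54,250 L
S = 1,070,900 / 54,250 = 19.7401 ‰

19.74 ‰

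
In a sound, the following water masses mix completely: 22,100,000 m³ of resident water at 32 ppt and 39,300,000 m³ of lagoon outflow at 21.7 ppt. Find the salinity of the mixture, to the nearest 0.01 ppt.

By conservation of dissolved salt,
salt = 22,100,000×32 + 39,300,000×21.7 = 707,200,000 + 852,810,000 = 1,560,010,000
volume = 22,100,000 + 39,300,000 = 61,400,000 m³
S = 1,560,010,000 / 61,400,000 = 25.4073 ppt

25.41 ppt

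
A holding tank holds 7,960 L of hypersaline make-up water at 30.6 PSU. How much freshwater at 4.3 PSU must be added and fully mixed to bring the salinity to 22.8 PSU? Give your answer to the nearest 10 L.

Salt balance: 7,960×30.6 + V×4.3 = (7,960+V)×22.8
243,576 + 4.3V = 181,488 + 22.8V
62,088 = 18.5V
V = 3,356.11 L

3360 L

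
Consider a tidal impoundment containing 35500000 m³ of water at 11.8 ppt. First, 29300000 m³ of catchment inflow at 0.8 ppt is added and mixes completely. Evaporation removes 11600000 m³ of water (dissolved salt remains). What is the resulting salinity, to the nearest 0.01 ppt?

After mixing: salt = 35,500,000×11.8 + 29,300,000×0.8 = 442,340,000; volume = 64,800,000 m³
After evaporation: salt unchanged = 442,340,000; volume = 64,800,000 − 11,600,000 = 53,200,000 m³
S = 442,340,000 / 53,200,000 = 8.3147 ppt

8.31 ppt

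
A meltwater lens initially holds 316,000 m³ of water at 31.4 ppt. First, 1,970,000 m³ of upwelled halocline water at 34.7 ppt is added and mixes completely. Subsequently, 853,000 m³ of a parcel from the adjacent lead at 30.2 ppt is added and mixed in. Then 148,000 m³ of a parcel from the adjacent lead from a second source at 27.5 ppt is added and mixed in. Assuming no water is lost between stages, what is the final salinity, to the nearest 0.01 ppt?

Conserving salt mass:
Initial salt = 316,000×31.4 = 9,922,400
After stage 1: salt = 9,922,400 + 1,970,000×34.7 = 78,281,400; volume = 2,286,000 m³; S = 34.244 ppt
After stage 2: salt = 78,281,400 + 853,000×30.2 = 104,042,000; volume = 3,139,000 m³; S = 33.145 ppt
After stage 3: salt = 104,042,000 + 148,000×27.5 = 108,112,000; volume = 3,287,000 m³
S = 108,112,000 / 3,287,000 = 32.8908 ppt

32.89 ppt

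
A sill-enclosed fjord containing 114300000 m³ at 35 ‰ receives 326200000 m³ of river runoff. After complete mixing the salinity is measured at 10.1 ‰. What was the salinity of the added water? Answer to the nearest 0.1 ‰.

1.4 ‰

Salt balance: 114,300,000×35 + 326,200,000×S = 440,500,000×10.1
4,000,500,000 + 326,200,000·S = 4,449,050,000
S = (4,449,050,000 − 4,000,500,000) / 326,200,000 = 1.3751 ‰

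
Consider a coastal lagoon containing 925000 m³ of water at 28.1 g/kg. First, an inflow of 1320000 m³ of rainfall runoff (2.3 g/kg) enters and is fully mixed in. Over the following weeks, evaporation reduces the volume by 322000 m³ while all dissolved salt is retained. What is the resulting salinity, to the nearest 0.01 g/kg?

15.10 g/kg

After mixing: salt = 925,000×28.1 + 1,320,000×2.3 = 29,028,500; volume = 2,245,000 m³
After evaporation: salt unchanged = 29,028,500; volume = 2,245,000 − 322,000 = 1,923,000 m³
S = 29,028,500 / 1,923,000 = 15.0954 g/kg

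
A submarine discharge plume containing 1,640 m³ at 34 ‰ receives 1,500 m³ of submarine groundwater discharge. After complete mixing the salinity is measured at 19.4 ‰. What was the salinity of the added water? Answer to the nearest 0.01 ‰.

3.44 ‰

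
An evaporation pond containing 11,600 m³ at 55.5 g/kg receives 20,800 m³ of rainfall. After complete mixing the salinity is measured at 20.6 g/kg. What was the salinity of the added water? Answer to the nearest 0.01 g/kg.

Salt balance: 11,600×55.5 + 20,800×S = 32,400×20.6
643,800 + 20,800·S = 667,440
S = (667,440 − 643,800) / 20,800 = 1.1365 g/kg

1.14 g/kg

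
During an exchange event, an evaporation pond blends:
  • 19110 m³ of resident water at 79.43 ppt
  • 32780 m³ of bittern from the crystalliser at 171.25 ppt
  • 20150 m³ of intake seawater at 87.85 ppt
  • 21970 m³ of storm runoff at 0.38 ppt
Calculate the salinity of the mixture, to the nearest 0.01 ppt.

By conservation of dissolved salt,
salt = 19,110×79.43 + 32,780×171.25 + 20,150×87.85 + 21,970×0.38 = 1,517,907.3 + 5,613,575 + 1,770,177.5 + 8,348.6 = 8,910,008.4
volume = 19,110 + 32,780 + 20,150 + 21,970 = 94,010 m³
S = 8,910,008.4 / 94,010 = 94.7772 ppt

94.78 ppt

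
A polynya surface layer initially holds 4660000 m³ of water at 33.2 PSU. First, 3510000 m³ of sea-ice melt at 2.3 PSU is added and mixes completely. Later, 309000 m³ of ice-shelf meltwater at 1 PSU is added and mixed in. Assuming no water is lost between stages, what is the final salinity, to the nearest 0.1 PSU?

Mass of salt is conserved:
Initial salt = 4,660,000×33.2 = 154,712,000
After stage 1: salt = 154,712,000 + 3,510,000×2.3 = 162,785,000; volume = 8,170,000 m³; S = 19.925 PSU
After stage 2: salt = 162,785,000 + 309,000×1 = 163,094,000; volume = 8,479,000 m³
S = 163,094,000 / 8,479,000 = 19.2351 PSU

19.2 PSU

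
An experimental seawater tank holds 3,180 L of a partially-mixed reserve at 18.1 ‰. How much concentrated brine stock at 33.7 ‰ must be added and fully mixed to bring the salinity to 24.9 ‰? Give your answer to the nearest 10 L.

2460 L

Salt balance: 3,180×18.1 + V×33.7 = (3,180+V)×24.9
57,558 + 33.7V = 79,182 + 24.9V
21,624 = 8.8V
V = 2,457.27 L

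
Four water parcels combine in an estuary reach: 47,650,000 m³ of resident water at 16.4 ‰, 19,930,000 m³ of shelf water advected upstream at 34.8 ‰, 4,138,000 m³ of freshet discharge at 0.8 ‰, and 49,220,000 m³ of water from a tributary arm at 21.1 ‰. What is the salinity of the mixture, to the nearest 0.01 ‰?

Salt balance:
salt = 47,650,000×16.4 + 19,930,000×34.8 + 4,138,000×0.8 + 49,220,000×21.1 = 781,460,000 + 693,564,000 + 3,310,400 + 1,038,542,000 = 2,516,876,400
volume = 47,650,000 + 19,930,000 + 4,138,000 + 49,220,000 = 120,938,000 m³
S = 2,516,876,400 / 120,938,000 = 20.8113 ‰

20.81 ‰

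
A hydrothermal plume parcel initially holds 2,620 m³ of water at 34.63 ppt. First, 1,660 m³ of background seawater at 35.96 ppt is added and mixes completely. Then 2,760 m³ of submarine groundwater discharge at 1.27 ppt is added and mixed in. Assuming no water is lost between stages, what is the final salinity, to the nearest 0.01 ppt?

21.86 ppt

Mass of salt is conserved:
Initial salt = 2,620×34.63 = 90,730.6
After stage 1: salt = 90,730.6 + 1,660×35.96 = 150,424.2; volume = 4,280 m³; S = 35.146 ppt
After stage 2: salt = 150,424.2 + 2,760×1.27 = 153,929.4; volume = 7,040 m³
S = 153,929.4 / 7,040 = 21.865 ppt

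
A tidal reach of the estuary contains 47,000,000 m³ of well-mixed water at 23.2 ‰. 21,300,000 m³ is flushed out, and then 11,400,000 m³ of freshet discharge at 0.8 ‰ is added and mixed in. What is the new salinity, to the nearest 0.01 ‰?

16.32 ‰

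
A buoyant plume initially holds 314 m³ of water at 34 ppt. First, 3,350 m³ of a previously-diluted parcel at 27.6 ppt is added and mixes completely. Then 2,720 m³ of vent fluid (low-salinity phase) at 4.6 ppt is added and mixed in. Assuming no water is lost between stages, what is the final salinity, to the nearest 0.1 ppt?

18.1 ppt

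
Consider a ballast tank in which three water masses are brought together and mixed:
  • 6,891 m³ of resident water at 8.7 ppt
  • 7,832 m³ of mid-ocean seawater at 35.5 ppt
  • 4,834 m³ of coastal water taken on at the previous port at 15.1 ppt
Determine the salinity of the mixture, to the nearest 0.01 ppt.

Weighted by volume,
salt = 6,891×8.7 + 7,832×35.5 + 4,834×15.1 = 59,951.7 + 278,036 + 72,993.4 = 410,981.1
volume = 6,891 + 7,832 + 4,834 = 19,557 m³
S = 410,981.1 / 19,557 = 21.0145 ppt

21.01 ppt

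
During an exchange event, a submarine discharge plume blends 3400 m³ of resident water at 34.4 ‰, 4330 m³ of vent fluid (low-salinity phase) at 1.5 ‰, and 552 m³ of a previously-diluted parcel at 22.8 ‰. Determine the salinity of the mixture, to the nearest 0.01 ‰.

16.43 ‰

Total salt / total volume:
salt = 3,400×34.4 + 4,330×1.5 + 552×22.8 = 116,960 + 6,495 + 12,585.6 = 136,040.6
volume = 3,400 + 4,330 + 552 = 8,282 m³
S = 136,040.6 / 8,282 = 16.4261 ‰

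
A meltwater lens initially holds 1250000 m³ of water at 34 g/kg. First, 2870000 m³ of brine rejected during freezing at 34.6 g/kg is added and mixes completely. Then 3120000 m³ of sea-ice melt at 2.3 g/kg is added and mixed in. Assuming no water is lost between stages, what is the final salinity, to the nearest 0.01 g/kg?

Total salt / total volume:
Initial salt = 1,250,000×34 = 42,500,000
After stage 1: salt = 42,500,000 + 2,870,000×34.6 = 141,802,000; volume = 4,120,000 m³; S = 34.418 g/kg
After stage 2: salt = 141,802,000 + 3,120,000×2.3 = 148,978,000; volume = 7,240,000 m³
S = 148,978,000 / 7,240,000 = 20.5771 g/kg

20.58 g/kg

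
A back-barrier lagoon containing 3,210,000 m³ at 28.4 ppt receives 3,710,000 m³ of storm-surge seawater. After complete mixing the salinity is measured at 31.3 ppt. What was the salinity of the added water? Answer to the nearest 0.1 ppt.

Salt balance: 3,210,000×28.4 + 3,710,000×S = 6,920,000×31.3
91,164,000 + 3,710,000·S = 216,596,000
S = (216,596,000 − 91,164,000) / 3,710,000 = 33.8092 ppt

33.8 ppt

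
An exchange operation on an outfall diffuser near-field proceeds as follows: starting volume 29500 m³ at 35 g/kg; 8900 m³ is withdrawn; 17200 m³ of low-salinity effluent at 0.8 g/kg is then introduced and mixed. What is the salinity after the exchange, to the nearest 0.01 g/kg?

19.44 g/kg

Remaining after removal: 20,600 m³ at 35 g/kg (salt = 721,000)
After addition: salt = 721,000 + 17,200×0.8 = 734,760; volume = 37,800 m³
S = 734,760 / 37,800 = 19.4381 g/kg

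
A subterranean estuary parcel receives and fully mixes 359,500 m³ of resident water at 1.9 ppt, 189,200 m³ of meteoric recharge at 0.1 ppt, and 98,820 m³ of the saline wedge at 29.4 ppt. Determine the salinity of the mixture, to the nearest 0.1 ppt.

Weighted by volume,
salt = 359,500×1.9 + 189,200×0.1 + 98,820×29.4 = 683,050 + 18,920 + 2,905,308 = 3,607,278
volume = 359,500 + 189,200 + 98,820 = 647,520 m³
S = 3,607,278 / 647,520 = 5.571 ppt

5.6 ppt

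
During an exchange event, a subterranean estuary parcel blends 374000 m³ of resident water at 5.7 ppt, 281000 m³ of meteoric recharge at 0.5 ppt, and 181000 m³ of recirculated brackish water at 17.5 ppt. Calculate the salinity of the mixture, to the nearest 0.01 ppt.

6.51 ppt

Total salt / total volume:
salt = 374,000×5.7 + 281,000×0.5 + 181,000×17.5 = 2,131,800 + 140,500 + 3,167,500 = 5,439,800
volume = 374,000 + 281,000 + 181,000 = 836,000 m³
S = 5,439,800 / 836,000 = 6.5069 ppt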